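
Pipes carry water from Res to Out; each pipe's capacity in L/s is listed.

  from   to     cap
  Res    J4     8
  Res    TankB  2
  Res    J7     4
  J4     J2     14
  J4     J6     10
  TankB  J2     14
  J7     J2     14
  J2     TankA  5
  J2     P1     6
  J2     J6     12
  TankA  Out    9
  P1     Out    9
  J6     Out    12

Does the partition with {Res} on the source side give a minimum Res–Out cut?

Yes — it is a minimum cut (capacity 14).

Given cut capacity: 8 + 2 + 4 = 14.
Augment Res→J4→J6→Out: bottleneck 8, flow now 8.
Augment Res→TankB→J2→TankA→Out: bottleneck 2, flow now 10.
Augment Res→J7→J2→TankA→Out: bottleneck 3, flow now 13.
Augment Res→J7→J2→P1→Out: bottleneck 1, flow now 14.
No augmenting path remains; maximum flow = 14.
Cut capacity 14 equals the max flow, so it is a minimum cut.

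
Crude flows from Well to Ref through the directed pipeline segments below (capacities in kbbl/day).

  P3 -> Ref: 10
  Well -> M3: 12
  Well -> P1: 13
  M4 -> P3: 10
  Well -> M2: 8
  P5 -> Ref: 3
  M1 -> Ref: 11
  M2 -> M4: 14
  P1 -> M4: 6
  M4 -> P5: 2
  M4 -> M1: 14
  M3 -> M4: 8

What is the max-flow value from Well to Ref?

22

Augment Well→M2→M4→M1→Ref: bottleneck 8, flow now 8.
Augment Well→P1→M4→M1→Ref: bottleneck 3, flow now 11.
Augment Well→P1→M4→P5→Ref: bottleneck 2, flow now 13.
Augment Well→P1→M4→P3→Ref: bottleneck 1, flow now 14.
Augment Well→M3→M4→P3→Ref: bottleneck 8, flow now 22.
No augmenting path remains; maximum flow = 22.
In the residual graph, reachable from Well: {Well, P1, M3}.
Min-cut edges: Well→M2 (8), P1→M4 (6), M3→M4 (8); capacity 8 + 6 + 8 = 22.
This cut is saturated, so no flow can exceed 22.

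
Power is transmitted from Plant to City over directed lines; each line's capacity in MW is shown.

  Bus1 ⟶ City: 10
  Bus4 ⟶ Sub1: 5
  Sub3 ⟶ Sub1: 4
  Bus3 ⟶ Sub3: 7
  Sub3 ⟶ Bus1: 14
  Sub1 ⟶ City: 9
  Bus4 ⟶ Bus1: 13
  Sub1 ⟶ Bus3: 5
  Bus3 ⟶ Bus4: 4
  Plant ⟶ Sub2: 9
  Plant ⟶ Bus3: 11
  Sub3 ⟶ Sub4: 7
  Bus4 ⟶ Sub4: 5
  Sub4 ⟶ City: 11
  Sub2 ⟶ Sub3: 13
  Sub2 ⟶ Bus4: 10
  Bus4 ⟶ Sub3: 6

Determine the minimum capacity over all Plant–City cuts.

Augment Plant→Bus3→Bus4→Bus1→City: bottleneck 4, flow now 4.
Augment Plant→Bus3→Sub3→Bus1→City: bottleneck 6, flow now 10.
Augment Plant→Bus3→Sub3→Sub1→City: bottleneck 1, flow now 11.
Augment Plant→Sub2→Bus4→Sub1→City: bottleneck 5, flow now 16.
Augment Plant→Sub2→Bus4→Sub4→City: bottleneck 4, flow now 20.
No augmenting path remains; maximum flow = 20.
By max-flow min-cut, the minimum cut capacity equals the max flow.
In the residual graph, reachable from Plant: {Plant}.
Min-cut edges: Plant→Bus3 (11), Plant→Sub2 (9); capacity 11 + 9 = 20.

20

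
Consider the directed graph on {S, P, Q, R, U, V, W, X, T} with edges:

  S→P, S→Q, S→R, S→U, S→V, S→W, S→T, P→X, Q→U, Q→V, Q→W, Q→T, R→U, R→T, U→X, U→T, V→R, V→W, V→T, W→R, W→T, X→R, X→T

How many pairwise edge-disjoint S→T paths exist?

7

Assign every edge capacity 1; by Menger, the answer equals the max flow.
Path S→T (+1); total 1.
Path S→Q→T (+1); total 2.
Path S→R→T (+1); total 3.
Path S→U→T (+1); total 4.
Path S→V→T (+1); total 5.
Path S→W→T (+1); total 6.
Path S→P→X→T (+1); total 7.
No residual S→T path; max flow = 7.
Certifying cut of size 7: {S→P, S→Q, S→R, S→T, S→U, S→V, S→W}.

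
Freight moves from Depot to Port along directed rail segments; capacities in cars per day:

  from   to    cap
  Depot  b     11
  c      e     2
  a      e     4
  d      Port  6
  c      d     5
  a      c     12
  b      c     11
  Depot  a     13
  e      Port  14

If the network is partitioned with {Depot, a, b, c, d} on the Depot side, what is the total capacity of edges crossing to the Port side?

12

Edges leaving {Depot, a, b, c, d}: a→e (4), c→e (2), d→Port (6).
Cut capacity = 4 + 2 + 6 = 12.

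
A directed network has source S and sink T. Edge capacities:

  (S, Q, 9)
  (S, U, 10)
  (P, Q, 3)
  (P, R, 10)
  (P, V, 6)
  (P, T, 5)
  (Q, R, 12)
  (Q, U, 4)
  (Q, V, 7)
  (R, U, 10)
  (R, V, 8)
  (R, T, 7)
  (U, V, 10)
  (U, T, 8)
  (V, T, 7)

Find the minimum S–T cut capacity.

19

Augment S→U→T: bottleneck 8, flow now 8.
Augment S→Q→R→T: bottleneck 7, flow now 15.
Augment S→Q→V→T: bottleneck 2, flow now 17.
Augment S→U→V→T: bottleneck 2, flow now 19.
No augmenting path remains; maximum flow = 19.
By max-flow min-cut, the minimum cut capacity equals the max flow.
In the residual graph, reachable from S: {S}.
Min-cut edges: S→Q (9), S→U (10); capacity 9 + 10 = 19.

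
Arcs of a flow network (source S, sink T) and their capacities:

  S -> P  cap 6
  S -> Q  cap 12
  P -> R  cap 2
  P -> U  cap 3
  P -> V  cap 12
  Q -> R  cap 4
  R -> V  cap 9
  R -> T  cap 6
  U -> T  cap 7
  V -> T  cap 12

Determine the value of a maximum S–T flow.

10

Augment S→P→R→T: bottleneck 2, flow now 2.
Augment S→P→U→T: bottleneck 3, flow now 5.
Augment S→P→V→T: bottleneck 1, flow now 6.
Augment S→Q→R→T: bottleneck 4, flow now 10.
No augmenting path remains; maximum flow = 10.
In the residual graph, reachable from S: {S, Q}.
Min-cut edges: S→P (6), Q→R (4); capacity 6 + 4 = 10.
This cut is saturated, so no flow can exceed 10.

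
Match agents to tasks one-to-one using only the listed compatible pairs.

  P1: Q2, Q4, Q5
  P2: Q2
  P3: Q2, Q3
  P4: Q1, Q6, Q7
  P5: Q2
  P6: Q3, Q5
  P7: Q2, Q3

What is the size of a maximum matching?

5

Unit-capacity flow: source→left, listed edges, right→sink; max matching = max flow.
Augmenting path P1→Q2 (+1); matched 1.
Augmenting path P3→Q3 (+1); matched 2.
Augmenting path P4→Q1 (+1); matched 3.
Augmenting path P6→Q5 (+1); matched 4.
Augmenting path P2→Q2→P1→Q4 (+1); matched 5.
No augmenting path remains; maximum matching = 5.
König certificate: {P1, P4, P6, Q2, Q3} is a vertex cover of size 5 (every listed pair touches it), so no matching can be larger.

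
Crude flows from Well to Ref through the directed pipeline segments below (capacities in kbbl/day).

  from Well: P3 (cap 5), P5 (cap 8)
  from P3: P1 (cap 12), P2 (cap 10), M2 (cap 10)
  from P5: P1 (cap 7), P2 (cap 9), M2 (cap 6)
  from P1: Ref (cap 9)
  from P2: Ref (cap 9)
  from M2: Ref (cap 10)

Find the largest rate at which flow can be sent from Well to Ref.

13

Augment Well→P3→P1→Ref: bottleneck 5, flow now 5.
Augment Well→P5→P1→Ref: bottleneck 4, flow now 9.
Augment Well→P5→P2→Ref: bottleneck 4, flow now 13.
No augmenting path remains; maximum flow = 13.
In the residual graph, reachable from Well: {Well}.
Min-cut edges: Well→P3 (5), Well→P5 (8); capacity 5 + 8 = 13.
This cut is saturated, so no flow can exceed 13.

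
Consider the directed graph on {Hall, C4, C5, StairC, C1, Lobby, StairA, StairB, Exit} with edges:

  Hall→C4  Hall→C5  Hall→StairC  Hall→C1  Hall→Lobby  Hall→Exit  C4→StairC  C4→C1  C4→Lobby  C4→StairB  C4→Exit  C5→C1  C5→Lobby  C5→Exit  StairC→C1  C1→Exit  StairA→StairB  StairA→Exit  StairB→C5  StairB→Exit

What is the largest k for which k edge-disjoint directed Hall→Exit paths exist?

Assign every edge capacity 1; by Menger, the answer equals the max flow.
Path Hall→Exit (+1); total 1.
Path Hall→C4→Exit (+1); total 2.
Path Hall→C5→Exit (+1); total 3.
Path Hall→C1→Exit (+1); total 4.
No residual Hall→Exit path; max flow = 4.
Certifying cut of size 4: {C1→Exit, Hall→C4, Hall→C5, Hall→Exit}.

4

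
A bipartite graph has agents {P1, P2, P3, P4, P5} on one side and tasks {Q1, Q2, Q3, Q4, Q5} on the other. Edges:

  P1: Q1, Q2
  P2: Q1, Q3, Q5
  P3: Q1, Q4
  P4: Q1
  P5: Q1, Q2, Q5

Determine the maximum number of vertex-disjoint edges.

5

Unit-capacity flow: source→left, listed edges, right→sink; max matching = max flow.
Augmenting path P1→Q1 (+1); matched 1.
Augmenting path P2→Q3 (+1); matched 2.
Augmenting path P3→Q4 (+1); matched 3.
Augmenting path P5→Q2 (+1); matched 4.
Augmenting path P4→Q1→P1→Q2→P5→Q5 (+1); matched 5.
No augmenting path remains; maximum matching = 5.
König certificate: {P1, P2, P3, P4, P5} is a vertex cover of size 5 (every listed pair touches it), so no matching can be larger.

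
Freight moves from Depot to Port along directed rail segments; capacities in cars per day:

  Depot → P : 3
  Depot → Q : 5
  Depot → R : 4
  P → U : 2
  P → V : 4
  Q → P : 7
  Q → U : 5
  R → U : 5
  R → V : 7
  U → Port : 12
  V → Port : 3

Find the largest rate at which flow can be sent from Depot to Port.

Augment Depot→P→U→Port: bottleneck 2, flow now 2.
Augment Depot→P→V→Port: bottleneck 1, flow now 3.
Augment Depot→Q→U→Port: bottleneck 5, flow now 8.
Augment Depot→R→U→Port: bottleneck 4, flow now 12.
No augmenting path remains; maximum flow = 12.
In the residual graph, reachable from Depot: {Depot}.
Min-cut edges: Depot→P (3), Depot→Q (5), Depot→R (4); capacity 3 + 5 + 4 = 12.
This cut is saturated, so no flow can exceed 12.

12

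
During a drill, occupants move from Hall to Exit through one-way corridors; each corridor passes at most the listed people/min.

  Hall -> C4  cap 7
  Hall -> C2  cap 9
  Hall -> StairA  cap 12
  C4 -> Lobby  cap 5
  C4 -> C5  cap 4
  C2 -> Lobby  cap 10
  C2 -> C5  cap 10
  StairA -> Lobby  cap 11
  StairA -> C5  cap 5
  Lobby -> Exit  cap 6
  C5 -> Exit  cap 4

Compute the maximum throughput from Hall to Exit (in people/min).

Augment Hall→C4→Lobby→Exit: bottleneck 5, flow now 5.
Augment Hall→C4→C5→Exit: bottleneck 2, flow now 7.
Augment Hall→C2→Lobby→Exit: bottleneck 1, flow now 8.
Augment Hall→C2→C5→Exit: bottleneck 2, flow now 10.
No augmenting path remains; maximum flow = 10.
In the residual graph, reachable from Hall: {Hall, C4, C2, StairA, Lobby, C5}.
Min-cut edges: Lobby→Exit (6), C5→Exit (4); capacity 6 + 4 = 10.
This cut is saturated, so no flow can exceed 10.

10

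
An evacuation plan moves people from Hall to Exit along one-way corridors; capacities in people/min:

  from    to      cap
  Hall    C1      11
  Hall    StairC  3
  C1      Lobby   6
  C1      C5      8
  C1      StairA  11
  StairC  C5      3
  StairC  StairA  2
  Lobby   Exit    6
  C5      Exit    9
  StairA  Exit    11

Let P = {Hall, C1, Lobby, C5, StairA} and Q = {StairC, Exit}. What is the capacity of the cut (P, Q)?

Edges leaving {Hall, C1, Lobby, C5, StairA}: Hall→StairC (3), Lobby→Exit (6), C5→Exit (9), StairA→Exit (11).
Cut capacity = 3 + 6 + 9 + 11 = 29.

29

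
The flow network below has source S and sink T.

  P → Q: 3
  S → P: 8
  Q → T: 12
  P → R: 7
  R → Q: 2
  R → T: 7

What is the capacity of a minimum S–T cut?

8

Augment S→P→Q→T: bottleneck 3, flow now 3.
Augment S→P→R→T: bottleneck 5, flow now 8.
No augmenting path remains; maximum flow = 8.
By max-flow min-cut, the minimum cut capacity equals the max flow.
In the residual graph, reachable from S: {S}.
Min-cut edges: S→P (8); capacity 8 = 8.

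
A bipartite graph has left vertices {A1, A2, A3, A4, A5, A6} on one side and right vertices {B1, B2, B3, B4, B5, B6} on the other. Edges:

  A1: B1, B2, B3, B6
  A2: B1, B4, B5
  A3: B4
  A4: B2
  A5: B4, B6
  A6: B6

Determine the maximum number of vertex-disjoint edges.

Unit-capacity flow: source→left, listed edges, right→sink; max matching = max flow.
Augmenting path A1→B1 (+1); matched 1.
Augmenting path A2→B4 (+1); matched 2.
Augmenting path A4→B2 (+1); matched 3.
Augmenting path A5→B6 (+1); matched 4.
Augmenting path A3→B4→A2→B5 (+1); matched 5.
No augmenting path remains; maximum matching = 5.
König certificate: {A1, A2, A4, B4, B6} is a vertex cover of size 5 (every listed pair touches it), so no matching can be larger.

5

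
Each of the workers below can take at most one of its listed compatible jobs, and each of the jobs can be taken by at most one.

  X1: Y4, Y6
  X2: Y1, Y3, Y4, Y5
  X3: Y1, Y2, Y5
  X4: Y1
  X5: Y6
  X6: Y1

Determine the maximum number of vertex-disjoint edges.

Unit-capacity flow: source→left, listed edges, right→sink; max matching = max flow.
Augmenting path X1→Y4 (+1); matched 1.
Augmenting path X2→Y1 (+1); matched 2.
Augmenting path X3→Y2 (+1); matched 3.
Augmenting path X5→Y6 (+1); matched 4.
Augmenting path X4→Y1→X2→Y3 (+1); matched 5.
No augmenting path remains; maximum matching = 5.
König certificate: {X1, X2, X3, X5, Y1} is a vertex cover of size 5 (every listed pair touches it), so no matching can be larger.

5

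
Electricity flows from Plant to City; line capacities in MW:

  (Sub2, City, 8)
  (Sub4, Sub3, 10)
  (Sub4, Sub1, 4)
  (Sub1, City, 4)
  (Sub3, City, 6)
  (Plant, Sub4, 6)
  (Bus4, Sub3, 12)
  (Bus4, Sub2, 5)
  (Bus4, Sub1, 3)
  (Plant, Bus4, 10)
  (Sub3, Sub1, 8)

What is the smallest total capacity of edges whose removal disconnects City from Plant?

15

Augment Plant→Sub4→Sub1→City: bottleneck 4, flow now 4.
Augment Plant→Sub4→Sub3→City: bottleneck 2, flow now 6.
Augment Plant→Bus4→Sub2→City: bottleneck 5, flow now 11.
Augment Plant→Bus4→Sub3→City: bottleneck 4, flow now 15.
No augmenting path remains; maximum flow = 15.
By max-flow min-cut, the minimum cut capacity equals the max flow.
In the residual graph, reachable from Plant: {Plant, Sub4, Bus4, Sub1, Sub3}.
Min-cut edges: Bus4→Sub2 (5), Sub1→City (4), Sub3→City (6); capacity 5 + 4 + 6 = 15.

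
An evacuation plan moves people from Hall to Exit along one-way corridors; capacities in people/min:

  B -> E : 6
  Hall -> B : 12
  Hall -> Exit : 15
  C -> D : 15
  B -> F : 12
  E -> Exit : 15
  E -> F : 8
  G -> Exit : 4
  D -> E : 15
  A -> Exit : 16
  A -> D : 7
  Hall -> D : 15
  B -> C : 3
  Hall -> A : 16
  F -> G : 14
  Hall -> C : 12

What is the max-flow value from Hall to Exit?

50

Augment Hall→Exit: bottleneck 15, flow now 15.
Augment Hall→A→Exit: bottleneck 16, flow now 31.
Augment Hall→B→E→Exit: bottleneck 6, flow now 37.
Augment Hall→D→E→Exit: bottleneck 9, flow now 46.
Augment Hall→B→F→G→Exit: bottleneck 4, flow now 50.
No augmenting path remains; maximum flow = 50.
In the residual graph, reachable from Hall: {Hall, B, C, D, E, F, G}.
Min-cut edges: Hall→A (16), Hall→Exit (15), E→Exit (15), G→Exit (4); capacity 16 + 15 + 15 + 4 = 50.
This cut is saturated, so no flow can exceed 50.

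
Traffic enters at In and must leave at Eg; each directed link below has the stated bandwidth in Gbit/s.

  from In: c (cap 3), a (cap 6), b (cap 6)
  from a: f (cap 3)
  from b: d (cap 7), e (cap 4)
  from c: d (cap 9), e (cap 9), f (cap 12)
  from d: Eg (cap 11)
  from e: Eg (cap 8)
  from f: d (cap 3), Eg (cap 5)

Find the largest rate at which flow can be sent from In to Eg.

Augment In→a→f→Eg: bottleneck 3, flow now 3.
Augment In→b→d→Eg: bottleneck 6, flow now 9.
Augment In→c→d→Eg: bottleneck 3, flow now 12.
No augmenting path remains; maximum flow = 12.
In the residual graph, reachable from In: {In, a}.
Min-cut edges: In→b (6), In→c (3), a→f (3); capacity 6 + 3 + 3 = 12.
This cut is saturated, so no flow can exceed 12.

12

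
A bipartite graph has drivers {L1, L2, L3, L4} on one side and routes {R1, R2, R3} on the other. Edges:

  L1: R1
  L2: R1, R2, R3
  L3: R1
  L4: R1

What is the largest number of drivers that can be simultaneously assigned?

2

Unit-capacity flow: source→left, listed edges, right→sink; max matching = max flow.
Augmenting path L1→R1 (+1); matched 1.
Augmenting path L2→R2 (+1); matched 2.
No augmenting path remains; maximum matching = 2.
König certificate: {L2, R1} is a vertex cover of size 2 (every listed pair touches it), so no matching can be larger.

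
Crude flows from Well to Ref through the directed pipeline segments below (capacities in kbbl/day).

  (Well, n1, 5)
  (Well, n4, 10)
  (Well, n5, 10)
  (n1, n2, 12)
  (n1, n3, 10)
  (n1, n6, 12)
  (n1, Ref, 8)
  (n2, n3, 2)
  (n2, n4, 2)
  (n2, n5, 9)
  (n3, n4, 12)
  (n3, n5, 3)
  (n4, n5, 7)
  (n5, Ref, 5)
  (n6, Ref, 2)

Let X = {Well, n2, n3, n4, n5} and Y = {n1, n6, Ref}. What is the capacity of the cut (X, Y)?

10

Edges leaving {Well, n2, n3, n4, n5}: Well→n1 (5), n5→Ref (5).
Cut capacity = 5 + 5 = 10.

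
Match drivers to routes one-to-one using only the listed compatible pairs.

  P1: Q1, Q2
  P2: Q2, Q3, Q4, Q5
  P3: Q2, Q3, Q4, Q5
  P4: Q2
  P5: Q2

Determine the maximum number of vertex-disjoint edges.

4

Unit-capacity flow: source→left, listed edges, right→sink; max matching = max flow.
Augmenting path P1→Q1 (+1); matched 1.
Augmenting path P2→Q2 (+1); matched 2.
Augmenting path P3→Q3 (+1); matched 3.
Augmenting path P4→Q2→P2→Q4 (+1); matched 4.
No augmenting path remains; maximum matching = 4.
König certificate: {P1, P2, P3, Q2} is a vertex cover of size 4 (every listed pair touches it), so no matching can be larger.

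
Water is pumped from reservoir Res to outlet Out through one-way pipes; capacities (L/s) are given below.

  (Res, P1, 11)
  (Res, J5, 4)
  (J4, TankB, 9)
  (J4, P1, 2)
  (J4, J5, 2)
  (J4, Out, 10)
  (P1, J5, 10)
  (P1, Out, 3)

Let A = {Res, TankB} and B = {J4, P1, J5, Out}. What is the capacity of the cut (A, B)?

15

Edges leaving {Res, TankB}: Res→P1 (11), Res→J5 (4).
Cut capacity = 11 + 4 = 15.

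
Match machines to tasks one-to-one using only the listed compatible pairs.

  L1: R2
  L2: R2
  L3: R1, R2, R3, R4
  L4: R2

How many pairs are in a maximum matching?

2

Unit-capacity flow: source→left, listed edges, right→sink; max matching = max flow.
Augmenting path L1→R2 (+1); matched 1.
Augmenting path L3→R1 (+1); matched 2.
No augmenting path remains; maximum matching = 2.
König certificate: {L3, R2} is a vertex cover of size 2 (every listed pair touches it), so no matching can be larger.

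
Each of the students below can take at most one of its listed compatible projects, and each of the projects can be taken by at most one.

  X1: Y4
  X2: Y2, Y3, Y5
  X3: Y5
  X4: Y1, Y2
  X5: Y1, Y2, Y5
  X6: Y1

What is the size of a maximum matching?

Unit-capacity flow: source→left, listed edges, right→sink; max matching = max flow.
Augmenting path X1→Y4 (+1); matched 1.
Augmenting path X2→Y2 (+1); matched 2.
Augmenting path X3→Y5 (+1); matched 3.
Augmenting path X4→Y1 (+1); matched 4.
Augmenting path X5→Y2→X2→Y3 (+1); matched 5.
No augmenting path remains; maximum matching = 5.
König certificate: {X1, X2, Y1, Y2, Y5} is a vertex cover of size 5 (every listed pair touches it), so no matching can be larger.

5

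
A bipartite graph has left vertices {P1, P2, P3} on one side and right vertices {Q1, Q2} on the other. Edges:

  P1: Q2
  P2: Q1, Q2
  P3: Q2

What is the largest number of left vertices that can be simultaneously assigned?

Unit-capacity flow: source→left, listed edges, right→sink; max matching = max flow.
Augmenting path P1→Q2 (+1); matched 1.
Augmenting path P2→Q1 (+1); matched 2.
No augmenting path remains; maximum matching = 2.
König certificate: {P2, Q2} is a vertex cover of size 2 (every listed pair touches it), so no matching can be larger.

2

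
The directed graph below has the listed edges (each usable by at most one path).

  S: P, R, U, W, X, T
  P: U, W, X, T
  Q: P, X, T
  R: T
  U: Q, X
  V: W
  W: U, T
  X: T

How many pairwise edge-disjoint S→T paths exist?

6

Assign every edge capacity 1; by Menger, the answer equals the max flow.
Path S→T (+1); total 1.
Path S→P→T (+1); total 2.
Path S→R→T (+1); total 3.
Path S→W→T (+1); total 4.
Path S→X→T (+1); total 5.
Path S→U→Q→T (+1); total 6.
No residual S→T path; max flow = 6.
Certifying cut of size 6: {S→P, S→R, S→T, S→U, S→W, S→X}.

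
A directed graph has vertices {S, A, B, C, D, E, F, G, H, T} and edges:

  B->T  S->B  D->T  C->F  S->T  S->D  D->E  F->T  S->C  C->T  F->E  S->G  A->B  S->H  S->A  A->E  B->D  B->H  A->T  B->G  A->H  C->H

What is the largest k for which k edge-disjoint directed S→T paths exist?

Assign every edge capacity 1; by Menger, the answer equals the max flow.
Path S→T (+1); total 1.
Path S→A→T (+1); total 2.
Path S→B→T (+1); total 3.
Path S→C→T (+1); total 4.
Path S→D→T (+1); total 5.
No residual S→T path; max flow = 5.
Certifying cut of size 5: {S→A, S→B, S→C, S→D, S→T}.

5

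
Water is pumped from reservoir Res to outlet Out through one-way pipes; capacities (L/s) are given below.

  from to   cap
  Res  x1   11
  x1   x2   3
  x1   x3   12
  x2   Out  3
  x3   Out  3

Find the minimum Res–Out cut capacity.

Augment Res→x1→x2→Out: bottleneck 3, flow now 3.
Augment Res→x1→x3→Out: bottleneck 3, flow now 6.
No augmenting path remains; maximum flow = 6.
By max-flow min-cut, the minimum cut capacity equals the max flow.
In the residual graph, reachable from Res: {Res, x1, x3}.
Min-cut edges: x1→x2 (3), x3→Out (3); capacity 3 + 3 = 6.

6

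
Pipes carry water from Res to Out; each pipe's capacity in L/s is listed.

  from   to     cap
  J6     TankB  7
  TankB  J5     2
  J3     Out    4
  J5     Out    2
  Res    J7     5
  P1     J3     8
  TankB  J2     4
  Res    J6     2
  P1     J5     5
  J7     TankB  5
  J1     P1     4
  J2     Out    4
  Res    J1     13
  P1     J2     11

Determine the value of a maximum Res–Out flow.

Augment Res→J1→P1→J5→Out: bottleneck 2, flow now 2.
Augment Res→J1→P1→J3→Out: bottleneck 2, flow now 4.
Augment Res→J7→TankB→J2→Out: bottleneck 4, flow now 8.
Augment Res→J7→TankB→J5→P1→J3→Out: bottleneck 1, flow now 9. (uses reverse residual edge)
Augment Res→J6→TankB→J5→P1→J3→Out: bottleneck 1, flow now 10. (uses reverse residual edge)
No augmenting path remains; maximum flow = 10.
In the residual graph, reachable from Res: {Res, J1, J7, J6, TankB}.
Min-cut edges: J1→P1 (4), TankB→J5 (2), TankB→J2 (4); capacity 4 + 2 + 4 = 10.
This cut is saturated, so no flow can exceed 10.

10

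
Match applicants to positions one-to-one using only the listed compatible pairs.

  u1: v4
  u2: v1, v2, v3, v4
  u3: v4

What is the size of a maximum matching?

2

Unit-capacity flow: source→left, listed edges, right→sink; max matching = max flow.
Augmenting path u1→v4 (+1); matched 1.
Augmenting path u2→v1 (+1); matched 2.
No augmenting path remains; maximum matching = 2.
König certificate: {u2, v4} is a vertex cover of size 2 (every listed pair touches it), so no matching can be larger.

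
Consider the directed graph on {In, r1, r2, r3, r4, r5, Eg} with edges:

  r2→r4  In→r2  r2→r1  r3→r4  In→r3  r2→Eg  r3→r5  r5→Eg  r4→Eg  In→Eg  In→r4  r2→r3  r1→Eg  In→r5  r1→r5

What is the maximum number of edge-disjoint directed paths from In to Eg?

Assign every edge capacity 1; by Menger, the answer equals the max flow.
Path In→Eg (+1); total 1.
Path In→r2→Eg (+1); total 2.
Path In→r4→Eg (+1); total 3.
Path In→r5→Eg (+1); total 4.
No residual In→Eg path; max flow = 4.
Certifying cut of size 4: {In→Eg, In→r2, r4→Eg, r5→Eg}.

4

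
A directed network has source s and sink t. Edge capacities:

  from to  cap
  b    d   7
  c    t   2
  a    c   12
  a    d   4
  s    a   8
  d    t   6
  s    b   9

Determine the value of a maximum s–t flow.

Augment s→a→c→t: bottleneck 2, flow now 2.
Augment s→a→d→t: bottleneck 4, flow now 6.
Augment s→b→d→t: bottleneck 2, flow now 8.
No augmenting path remains; maximum flow = 8.
In the residual graph, reachable from s: {s, a, b, c, d}.
Min-cut edges: c→t (2), d→t (6); capacity 2 + 6 = 8.
This cut is saturated, so no flow can exceed 8.

8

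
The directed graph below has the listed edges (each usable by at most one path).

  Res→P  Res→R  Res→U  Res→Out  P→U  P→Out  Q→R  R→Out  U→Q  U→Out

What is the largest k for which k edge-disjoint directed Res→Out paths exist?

Assign every edge capacity 1; by Menger, the answer equals the max flow.
Path Res→Out (+1); total 1.
Path Res→P→Out (+1); total 2.
Path Res→R→Out (+1); total 3.
Path Res→U→Out (+1); total 4.
No residual Res→Out path; max flow = 4.
Certifying cut of size 4: {Res→Out, Res→P, Res→R, Res→U}.

4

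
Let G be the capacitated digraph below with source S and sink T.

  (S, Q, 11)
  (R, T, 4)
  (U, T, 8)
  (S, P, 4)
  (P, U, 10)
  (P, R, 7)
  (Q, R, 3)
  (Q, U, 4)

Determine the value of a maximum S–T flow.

Augment S→P→R→T: bottleneck 4, flow now 4.
Augment S→Q→U→T: bottleneck 4, flow now 8.
Augment S→Q→R→P→U→T: bottleneck 3, flow now 11. (uses reverse residual edge)
No augmenting path remains; maximum flow = 11.
In the residual graph, reachable from S: {S, Q}.
Min-cut edges: S→P (4), Q→R (3), Q→U (4); capacity 4 + 3 + 4 = 11.
This cut is saturated, so no flow can exceed 11.

11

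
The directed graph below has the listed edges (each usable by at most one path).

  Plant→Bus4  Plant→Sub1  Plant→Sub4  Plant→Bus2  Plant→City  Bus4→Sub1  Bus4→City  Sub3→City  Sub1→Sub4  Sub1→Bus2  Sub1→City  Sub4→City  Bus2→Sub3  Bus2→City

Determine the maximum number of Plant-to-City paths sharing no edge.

Assign every edge capacity 1; by Menger, the answer equals the max flow.
Path Plant→City (+1); total 1.
Path Plant→Bus4→City (+1); total 2.
Path Plant→Sub1→City (+1); total 3.
Path Plant→Sub4→City (+1); total 4.
Path Plant→Bus2→City (+1); total 5.
No residual Plant→City path; max flow = 5.
Certifying cut of size 5: {Plant→Bus2, Plant→Bus4, Plant→City, Plant→Sub1, Plant→Sub4}.

5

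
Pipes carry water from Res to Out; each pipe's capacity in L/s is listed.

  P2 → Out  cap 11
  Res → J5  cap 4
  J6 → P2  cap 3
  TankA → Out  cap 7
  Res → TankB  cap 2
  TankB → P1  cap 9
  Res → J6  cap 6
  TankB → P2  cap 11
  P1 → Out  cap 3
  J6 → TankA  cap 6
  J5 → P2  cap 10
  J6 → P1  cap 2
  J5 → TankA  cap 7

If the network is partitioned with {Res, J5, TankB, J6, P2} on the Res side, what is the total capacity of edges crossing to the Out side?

Edges leaving {Res, J5, TankB, J6, P2}: J5→TankA (7), TankB→P1 (9), J6→P1 (2), J6→TankA (6), P2→Out (11).
Cut capacity = 7 + 9 + 2 + 6 + 11 = 35.

35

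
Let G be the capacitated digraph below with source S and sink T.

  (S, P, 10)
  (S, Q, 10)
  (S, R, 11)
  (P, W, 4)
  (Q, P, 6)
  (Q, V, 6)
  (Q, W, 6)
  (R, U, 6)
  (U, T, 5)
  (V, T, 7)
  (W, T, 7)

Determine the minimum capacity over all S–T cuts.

Augment S→P→W→T: bottleneck 4, flow now 4.
Augment S→Q→V→T: bottleneck 6, flow now 10.
Augment S→Q→W→T: bottleneck 3, flow now 13.
Augment S→R→U→T: bottleneck 5, flow now 18.
No augmenting path remains; maximum flow = 18.
By max-flow min-cut, the minimum cut capacity equals the max flow.
In the residual graph, reachable from S: {S, P, Q, R, U, W}.
Min-cut edges: Q→V (6), U→T (5), W→T (7); capacity 6 + 5 + 7 = 18.

18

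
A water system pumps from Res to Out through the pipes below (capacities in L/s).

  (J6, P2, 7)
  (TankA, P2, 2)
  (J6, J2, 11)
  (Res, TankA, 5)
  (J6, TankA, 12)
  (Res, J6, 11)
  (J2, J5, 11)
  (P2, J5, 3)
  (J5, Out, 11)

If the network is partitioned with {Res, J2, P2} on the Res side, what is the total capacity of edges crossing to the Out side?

30

Edges leaving {Res, J2, P2}: Res→J6 (11), Res→TankA (5), J2→J5 (11), P2→J5 (3).
Cut capacity = 11 + 5 + 11 + 3 = 30.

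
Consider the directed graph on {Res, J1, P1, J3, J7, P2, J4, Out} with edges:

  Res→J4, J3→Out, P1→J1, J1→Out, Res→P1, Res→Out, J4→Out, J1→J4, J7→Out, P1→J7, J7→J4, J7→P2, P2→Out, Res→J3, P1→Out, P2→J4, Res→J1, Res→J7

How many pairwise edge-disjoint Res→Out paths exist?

Assign every edge capacity 1; by Menger, the answer equals the max flow.
Path Res→Out (+1); total 1.
Path Res→J1→Out (+1); total 2.
Path Res→P1→Out (+1); total 3.
Path Res→J3→Out (+1); total 4.
Path Res→J7→Out (+1); total 5.
Path Res→J4→Out (+1); total 6.
No residual Res→Out path; max flow = 6.
Certifying cut of size 6: {Res→J1, Res→J3, Res→J4, Res→J7, Res→Out, Res→P1}.

6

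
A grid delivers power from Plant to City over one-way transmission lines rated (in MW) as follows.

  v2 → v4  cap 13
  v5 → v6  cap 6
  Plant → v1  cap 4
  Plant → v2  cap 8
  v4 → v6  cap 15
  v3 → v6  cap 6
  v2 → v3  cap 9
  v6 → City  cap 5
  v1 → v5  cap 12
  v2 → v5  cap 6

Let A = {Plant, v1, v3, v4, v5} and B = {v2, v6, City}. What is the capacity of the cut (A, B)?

35

Edges leaving {Plant, v1, v3, v4, v5}: Plant→v2 (8), v3→v6 (6), v4→v6 (15), v5→v6 (6).
Cut capacity = 8 + 6 + 15 + 6 = 35.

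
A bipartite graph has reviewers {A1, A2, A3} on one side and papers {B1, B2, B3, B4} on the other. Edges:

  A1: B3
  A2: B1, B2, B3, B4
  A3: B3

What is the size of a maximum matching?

2

Unit-capacity flow: source→left, listed edges, right→sink; max matching = max flow.
Augmenting path A1→B3 (+1); matched 1.
Augmenting path A2→B1 (+1); matched 2.
No augmenting path remains; maximum matching = 2.
König certificate: {A2, B3} is a vertex cover of size 2 (every listed pair touches it), so no matching can be larger.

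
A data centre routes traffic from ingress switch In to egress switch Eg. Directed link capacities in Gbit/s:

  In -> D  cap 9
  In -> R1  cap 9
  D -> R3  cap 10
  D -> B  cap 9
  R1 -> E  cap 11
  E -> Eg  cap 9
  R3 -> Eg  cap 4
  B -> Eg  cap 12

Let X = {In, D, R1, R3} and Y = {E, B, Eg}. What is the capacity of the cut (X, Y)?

24

Edges leaving {In, D, R1, R3}: D→B (9), R1→E (11), R3→Eg (4).
Cut capacity = 9 + 11 + 4 = 24.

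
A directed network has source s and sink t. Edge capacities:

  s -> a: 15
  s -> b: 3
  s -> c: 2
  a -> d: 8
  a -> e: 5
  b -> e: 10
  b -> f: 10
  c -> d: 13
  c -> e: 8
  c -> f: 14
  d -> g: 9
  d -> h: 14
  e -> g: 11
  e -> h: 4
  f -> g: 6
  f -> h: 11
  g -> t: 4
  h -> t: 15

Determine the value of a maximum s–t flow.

Augment s→a→d→g→t: bottleneck 4, flow now 4.
Augment s→a→d→h→t: bottleneck 4, flow now 8.
Augment s→a→e→h→t: bottleneck 4, flow now 12.
Augment s→b→f→h→t: bottleneck 3, flow now 15.
Augment s→c→d→h→t: bottleneck 2, flow now 17.
Augment s→a→e→g→d→h→t: bottleneck 1, flow now 18. (uses reverse residual edge)
No augmenting path remains; maximum flow = 18.
In the residual graph, reachable from s: {s, a}.
Min-cut edges: s→b (3), s→c (2), a→d (8), a→e (5); capacity 3 + 2 + 8 + 5 = 18.
This cut is saturated, so no flow can exceed 18.

18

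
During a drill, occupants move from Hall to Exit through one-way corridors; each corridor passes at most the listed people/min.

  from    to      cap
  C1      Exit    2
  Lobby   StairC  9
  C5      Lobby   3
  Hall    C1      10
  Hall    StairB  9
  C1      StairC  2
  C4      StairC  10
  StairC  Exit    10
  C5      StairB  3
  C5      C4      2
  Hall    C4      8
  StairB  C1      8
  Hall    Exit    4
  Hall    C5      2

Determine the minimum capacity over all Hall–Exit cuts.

16

Augment Hall→Exit: bottleneck 4, flow now 4.
Augment Hall→C1→Exit: bottleneck 2, flow now 6.
Augment Hall→C1→StairC→Exit: bottleneck 2, flow now 8.
Augment Hall→C4→StairC→Exit: bottleneck 8, flow now 16.
No augmenting path remains; maximum flow = 16.
By max-flow min-cut, the minimum cut capacity equals the max flow.
In the residual graph, reachable from Hall: {Hall, StairB, C5, C1, Lobby, C4, StairC}.
Min-cut edges: Hall→Exit (4), C1→Exit (2), StairC→Exit (10); capacity 4 + 2 + 10 = 16.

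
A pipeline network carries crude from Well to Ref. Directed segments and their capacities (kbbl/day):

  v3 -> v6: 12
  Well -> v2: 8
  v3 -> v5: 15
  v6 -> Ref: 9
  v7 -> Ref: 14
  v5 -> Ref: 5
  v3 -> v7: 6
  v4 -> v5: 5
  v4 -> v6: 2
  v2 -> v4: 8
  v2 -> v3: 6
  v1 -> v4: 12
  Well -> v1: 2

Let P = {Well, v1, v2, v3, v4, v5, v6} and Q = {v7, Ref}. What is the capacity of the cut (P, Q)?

20

Edges leaving {Well, v1, v2, v3, v4, v5, v6}: v3→v7 (6), v5→Ref (5), v6→Ref (9).
Cut capacity = 6 + 5 + 9 = 20.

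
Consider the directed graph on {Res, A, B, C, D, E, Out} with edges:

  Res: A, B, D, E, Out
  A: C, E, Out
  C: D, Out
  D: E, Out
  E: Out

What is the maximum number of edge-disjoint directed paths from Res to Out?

4

Assign every edge capacity 1; by Menger, the answer equals the max flow.
Path Res→Out (+1); total 1.
Path Res→A→Out (+1); total 2.
Path Res→D→Out (+1); total 3.
Path Res→E→Out (+1); total 4.
No residual Res→Out path; max flow = 4.
Certifying cut of size 4: {Res→A, Res→D, Res→E, Res→Out}.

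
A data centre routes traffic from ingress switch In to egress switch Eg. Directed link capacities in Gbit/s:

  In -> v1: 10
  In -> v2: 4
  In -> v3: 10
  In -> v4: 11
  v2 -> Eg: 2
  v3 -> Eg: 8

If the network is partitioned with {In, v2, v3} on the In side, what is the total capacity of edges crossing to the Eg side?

31

Edges leaving {In, v2, v3}: In→v1 (10), In→v4 (11), v2→Eg (2), v3→Eg (8).
Cut capacity = 10 + 11 + 2 + 8 = 31.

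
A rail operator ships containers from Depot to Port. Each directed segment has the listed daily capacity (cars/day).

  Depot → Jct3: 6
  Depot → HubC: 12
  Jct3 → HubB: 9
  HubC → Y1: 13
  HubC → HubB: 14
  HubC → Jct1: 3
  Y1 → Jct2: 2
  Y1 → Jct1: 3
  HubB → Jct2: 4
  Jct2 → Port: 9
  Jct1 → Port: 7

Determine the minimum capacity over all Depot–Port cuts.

Augment Depot→HubC→Jct1→Port: bottleneck 3, flow now 3.
Augment Depot→Jct3→HubB→Jct2→Port: bottleneck 4, flow now 7.
Augment Depot→HubC→Y1→Jct2→Port: bottleneck 2, flow now 9.
Augment Depot→HubC→Y1→Jct1→Port: bottleneck 3, flow now 12.
No augmenting path remains; maximum flow = 12.
By max-flow min-cut, the minimum cut capacity equals the max flow.
In the residual graph, reachable from Depot: {Depot, Jct3, HubC, Y1, HubB}.
Min-cut edges: HubC→Jct1 (3), Y1→Jct2 (2), Y1→Jct1 (3), HubB→Jct2 (4); capacity 3 + 2 + 3 + 4 = 12.

12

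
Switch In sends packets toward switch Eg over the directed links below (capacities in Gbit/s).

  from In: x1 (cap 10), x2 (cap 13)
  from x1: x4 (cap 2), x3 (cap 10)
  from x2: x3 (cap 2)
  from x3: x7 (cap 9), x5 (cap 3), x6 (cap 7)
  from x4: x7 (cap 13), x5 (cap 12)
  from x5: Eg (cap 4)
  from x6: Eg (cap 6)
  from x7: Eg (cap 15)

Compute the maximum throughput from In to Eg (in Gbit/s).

12

Augment In→x1→x3→x5→Eg: bottleneck 3, flow now 3.
Augment In→x1→x3→x6→Eg: bottleneck 6, flow now 9.
Augment In→x1→x3→x7→Eg: bottleneck 1, flow now 10.
Augment In→x2→x3→x7→Eg: bottleneck 2, flow now 12.
No augmenting path remains; maximum flow = 12.
In the residual graph, reachable from In: {In, x2}.
Min-cut edges: In→x1 (10), x2→x3 (2); capacity 10 + 2 = 12.
This cut is saturated, so no flow can exceed 12.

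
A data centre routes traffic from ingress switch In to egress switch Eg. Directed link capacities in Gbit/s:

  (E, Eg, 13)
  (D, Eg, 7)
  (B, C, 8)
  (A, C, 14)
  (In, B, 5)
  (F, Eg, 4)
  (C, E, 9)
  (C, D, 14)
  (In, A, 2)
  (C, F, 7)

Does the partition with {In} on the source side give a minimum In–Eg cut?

Given cut capacity: 2 + 5 = 7.
Augment In→A→C→D→Eg: bottleneck 2, flow now 2.
Augment In→B→C→D→Eg: bottleneck 5, flow now 7.
No augmenting path remains; maximum flow = 7.
Cut capacity 7 equals the max flow, so it is a minimum cut.

Yes — it is a minimum cut (capacity 7).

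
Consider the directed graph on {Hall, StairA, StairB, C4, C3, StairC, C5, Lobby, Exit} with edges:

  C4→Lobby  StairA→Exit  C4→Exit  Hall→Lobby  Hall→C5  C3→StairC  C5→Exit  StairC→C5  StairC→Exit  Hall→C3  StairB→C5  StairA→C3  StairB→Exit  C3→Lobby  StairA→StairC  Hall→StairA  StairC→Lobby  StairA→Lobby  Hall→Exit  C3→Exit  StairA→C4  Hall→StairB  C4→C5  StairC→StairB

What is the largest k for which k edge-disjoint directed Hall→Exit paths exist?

Assign every edge capacity 1; by Menger, the answer equals the max flow.
Path Hall→Exit (+1); total 1.
Path Hall→StairA→Exit (+1); total 2.
Path Hall→StairB→Exit (+1); total 3.
Path Hall→C3→Exit (+1); total 4.
Path Hall→C5→Exit (+1); total 5.
No residual Hall→Exit path; max flow = 5.
Certifying cut of size 5: {Hall→C3, Hall→C5, Hall→Exit, Hall→StairA, Hall→StairB}.

5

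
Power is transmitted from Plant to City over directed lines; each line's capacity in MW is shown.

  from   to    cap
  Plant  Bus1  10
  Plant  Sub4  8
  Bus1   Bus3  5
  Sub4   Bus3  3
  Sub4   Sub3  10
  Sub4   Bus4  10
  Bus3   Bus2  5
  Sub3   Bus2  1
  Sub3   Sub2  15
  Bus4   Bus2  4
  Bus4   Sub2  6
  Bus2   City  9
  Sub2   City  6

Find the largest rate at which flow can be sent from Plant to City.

13

Augment Plant→Bus1→Bus3→Bus2→City: bottleneck 5, flow now 5.
Augment Plant→Sub4→Sub3→Bus2→City: bottleneck 1, flow now 6.
Augment Plant→Sub4→Sub3→Sub2→City: bottleneck 6, flow now 12.
Augment Plant→Sub4→Bus4→Bus2→City: bottleneck 1, flow now 13.
No augmenting path remains; maximum flow = 13.
In the residual graph, reachable from Plant: {Plant, Bus1}.
Min-cut edges: Plant→Sub4 (8), Bus1→Bus3 (5); capacity 8 + 5 = 13.
This cut is saturated, so no flow can exceed 13.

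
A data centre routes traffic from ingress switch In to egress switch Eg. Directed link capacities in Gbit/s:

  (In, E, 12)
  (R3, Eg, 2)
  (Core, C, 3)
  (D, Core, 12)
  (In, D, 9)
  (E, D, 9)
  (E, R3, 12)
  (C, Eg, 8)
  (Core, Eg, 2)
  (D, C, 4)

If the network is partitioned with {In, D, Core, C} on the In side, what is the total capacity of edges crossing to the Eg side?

Edges leaving {In, D, Core, C}: In→E (12), Core→Eg (2), C→Eg (8).
Cut capacity = 12 + 2 + 8 = 22.

22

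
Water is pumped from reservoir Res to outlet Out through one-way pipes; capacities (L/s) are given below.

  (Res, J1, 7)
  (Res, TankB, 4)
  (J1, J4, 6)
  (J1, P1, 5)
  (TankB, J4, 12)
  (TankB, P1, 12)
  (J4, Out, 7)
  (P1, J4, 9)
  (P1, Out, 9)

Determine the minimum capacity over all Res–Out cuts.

Augment Res→J1→J4→Out: bottleneck 6, flow now 6.
Augment Res→J1→P1→Out: bottleneck 1, flow now 7.
Augment Res→TankB→J4→Out: bottleneck 1, flow now 8.
Augment Res→TankB→P1→Out: bottleneck 3, flow now 11.
No augmenting path remains; maximum flow = 11.
By max-flow min-cut, the minimum cut capacity equals the max flow.
In the residual graph, reachable from Res: {Res}.
Min-cut edges: Res→J1 (7), Res→TankB (4); capacity 7 + 4 = 11.

11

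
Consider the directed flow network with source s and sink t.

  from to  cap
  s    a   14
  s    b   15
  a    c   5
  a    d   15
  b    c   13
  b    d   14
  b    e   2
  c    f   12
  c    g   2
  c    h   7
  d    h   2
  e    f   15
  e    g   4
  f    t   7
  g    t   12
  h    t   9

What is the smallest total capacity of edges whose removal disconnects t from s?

Augment s→a→c→f→t: bottleneck 5, flow now 5.
Augment s→a→d→h→t: bottleneck 2, flow now 7.
Augment s→b→c→f→t: bottleneck 2, flow now 9.
Augment s→b→c→g→t: bottleneck 2, flow now 11.
Augment s→b→c→h→t: bottleneck 7, flow now 18.
Augment s→b→e→g→t: bottleneck 2, flow now 20.
No augmenting path remains; maximum flow = 20.
By max-flow min-cut, the minimum cut capacity equals the max flow.
In the residual graph, reachable from s: {s, a, b, c, d, f}.
Min-cut edges: b→e (2), c→g (2), c→h (7), d→h (2), f→t (7); capacity 2 + 2 + 7 + 2 + 7 = 20.

20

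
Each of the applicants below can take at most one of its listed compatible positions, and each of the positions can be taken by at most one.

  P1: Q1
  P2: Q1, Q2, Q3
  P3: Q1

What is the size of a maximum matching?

Unit-capacity flow: source→left, listed edges, right→sink; max matching = max flow.
Augmenting path P1→Q1 (+1); matched 1.
Augmenting path P2→Q2 (+1); matched 2.
No augmenting path remains; maximum matching = 2.
König certificate: {P2, Q1} is a vertex cover of size 2 (every listed pair touches it), so no matching can be larger.

2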